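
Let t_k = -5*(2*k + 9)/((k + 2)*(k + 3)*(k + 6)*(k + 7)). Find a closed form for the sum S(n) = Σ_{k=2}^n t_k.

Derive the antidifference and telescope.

Ratio r(k) = (k + 2)*(k + 6)*(2*k + 11)/((k + 4)*(k + 8)*(2*k + 9)).
Normal form (A,B,C) = (k + 2, k + 8, k**3 + 27*k**2/2 + 121*k/2 + 90).
f must satisfy (k + 2)·f(k+1) − (k + 7)·f(k) = k**3 + 27*k**2/2 + 121*k/2 + 90.
deg f ≤ 5 (via 1,1,3).
Match coefficients ⇒ f(k) = k*(k + 3)*(k + 4)*(k + 5)*(k + 8)/24.
So s_k = (B(k−1)f/C)·t_k = (k*(k + 3)*(k + 7)*(k + 8)/(12*(2*k + 9)))·t_k = 5*k*(-k - 8)/(12*(k**2 + 8*k + 12)).
s_(k+1) − s_k = 5*(-2*k - 9)/(k**4 + 18*k**3 + 113*k**2 + 288*k + 252) = t_k.
s_(n+1) = 5*(-n**2 - 10*n - 9)/(12*(n**2 + 10*n + 21)) and s_(2) = -25/96, so S(n) = 5*(-n**2 - 10*n + 11)/(32*(n**2 + 10*n + 21)).

S(n) = 5*(-n**2 - 10*n + 11)/(32*(n**2 + 10*n + 21))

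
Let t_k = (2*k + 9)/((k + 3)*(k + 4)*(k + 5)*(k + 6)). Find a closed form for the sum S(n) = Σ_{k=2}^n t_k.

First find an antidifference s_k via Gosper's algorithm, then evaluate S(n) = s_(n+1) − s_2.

Ratio r(k) = (k + 3)*(2*k + 11)/((k + 7)*(2*k + 9)).
So A=k + 3 and B=k + 7, with C=k + 9/2.
Key eq: (k + 3)·f(k+1) = (k + 6)·f(k) + (k + 9/2).
Bound: deg f ≤ 3.
Match coefficients ⇒ f(k) = k*(k + 4)*(k + 8)/30.
Certificate R = B(k−1)f/C = k*(k + 4)*(k + 6)*(k + 8)/(15*(2*k + 9)) gives s_k = k*(k + 8)/(15*(k**2 + 8*k + 15)).
s_(k+1) − s_k = (2*k + 9)/(k**4 + 18*k**3 + 119*k**2 + 342*k + 360) = t_k.
s_(n+1) = (n**2 + 10*n + 9)/(15*(n**2 + 10*n + 24)) and s_(2) = 4/105, so S(n) = (n**2 + 10*n - 11)/(35*(n**2 + 10*n + 24)).

S(n) = (n**2 + 10*n - 11)/(35*(n**2 + 10*n + 24))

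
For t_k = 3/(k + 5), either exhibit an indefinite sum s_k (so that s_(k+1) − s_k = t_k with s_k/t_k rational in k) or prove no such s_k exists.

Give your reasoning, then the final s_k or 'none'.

none (Gosper's algorithm certifies no s_k)

Ratio r(k) = (k + 5)/(k + 6).
Take A(k)=k + 5, B(k)=k + 6, C(k)=1.
Set up (k + 5)·f(k+1) − (k + 5)·f(k) − (1) = 0.
Degrees (1,1,0) ⇒ d ≤ 0.
Write f(k) = c0. Then LHS − RHS = -1, requiring -1 = 0: contradictory. No certificate.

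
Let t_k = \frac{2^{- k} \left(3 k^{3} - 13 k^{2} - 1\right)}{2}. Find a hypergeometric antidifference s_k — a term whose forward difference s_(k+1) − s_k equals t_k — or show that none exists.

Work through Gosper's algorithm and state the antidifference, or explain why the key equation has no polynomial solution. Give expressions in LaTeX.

Compute t_(k+1)/t_k: get (-3*(k + 1)**3 + 13*(k + 1)**2 + 1)/(2*(-3*k**3 + 13*k**2 + 1)).
Take A(k)=1/2, B(k)=1, C(k)=k**3 - 13*k**2/3 - 1/3.
Solve (1/2)·f(k+1) − (1)·f(k) = k**3 - 13*k**2/3 - 1/3.
From deg A=0, deg B=0, deg C=3: d=3.
Solving with deg f ≤ 3: f(k) = -2*(3*k**3 - 4*k**2 + k - 1)/3.
R(k) = B(k−1)·f(k)/C(k) = -2*(3*k**3 - 4*k**2 + k - 1)/(3*k**3 - 13*k**2 - 1); s_k = R·t_k = (-3*k**3 + 4*k**2 - k + 1)/2**k.
Δs = (3*k**3 - 13*k**2 - 1)/(2*2**k), as required.

s_k = 2^{- k} \left(- 3 k^{3} + 4 k^{2} - k + 1\right)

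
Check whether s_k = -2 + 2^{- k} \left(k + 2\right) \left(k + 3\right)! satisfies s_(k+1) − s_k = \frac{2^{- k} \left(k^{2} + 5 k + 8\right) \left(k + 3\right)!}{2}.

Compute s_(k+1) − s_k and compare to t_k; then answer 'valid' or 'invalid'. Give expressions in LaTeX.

s_(k+1) = 2**(-k - 1)*(k + 3)*factorial(k + 4) - 2
s_(k+1) − s_k = (k**2 + 5*k + 8)*factorial(k + 3)/(2*2**k)
(s_(k+1) − s_k) − t_k = 0

Valid: the claim telescopes to t_k.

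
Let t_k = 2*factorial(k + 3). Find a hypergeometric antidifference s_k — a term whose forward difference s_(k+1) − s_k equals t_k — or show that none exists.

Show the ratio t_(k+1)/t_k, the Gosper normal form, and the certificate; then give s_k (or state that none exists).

none (Gosper's algorithm certifies no s_k)

t_(k+1)/t_k = k + 4.
So A=k + 4 and B=1, with C=1.
f must satisfy (k + 4)·f(k+1) − (1)·f(k) = 1.
d = -1 from the (1,0,0) case.
Negative degree bound (-1): no f exists, t_k not Gosper-summable.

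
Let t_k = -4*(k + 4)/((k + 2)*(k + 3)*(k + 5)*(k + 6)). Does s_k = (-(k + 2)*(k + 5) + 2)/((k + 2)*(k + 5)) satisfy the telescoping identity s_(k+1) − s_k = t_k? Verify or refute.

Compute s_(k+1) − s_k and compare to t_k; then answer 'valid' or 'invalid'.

valid (s_(k+1) − s_k reduces to t_k)

s_(k+1) = (-(k + 3)*(k + 6) + 2)/((k + 3)*(k + 6))
s_(k+1) − s_k = 4*(-k - 4)/(k**4 + 16*k**3 + 91*k**2 + 216*k + 180)
(s_(k+1) − s_k) − t_k = 0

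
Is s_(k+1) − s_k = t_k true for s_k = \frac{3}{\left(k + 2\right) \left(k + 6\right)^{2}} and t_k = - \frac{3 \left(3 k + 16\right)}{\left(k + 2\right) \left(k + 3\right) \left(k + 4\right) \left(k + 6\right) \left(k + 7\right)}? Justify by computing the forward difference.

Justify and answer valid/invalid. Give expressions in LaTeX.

s_(k+1) = 3/((k + 3)*(k + 7)**2)
s_(k+1) − s_k = 3/((k + 3)*(k + 7)**2) - 3/((k + 2)*(k + 6)**2)
(s_(k+1) − s_k) − t_k = 9*(4*k**2 + 45*k + 124)/(k**7 + 35*k**6 + 513*k**5 + 4069*k**4 + 18794*k**3 + 50340*k**2 + 72072*k + 42336)

Invalid: residual \frac{9 \left(4 k^{2} + 45 k + 124\right)}{k^{7} + 35 k^{6} + 513 k^{5} + 4069 k^{4} + 18794 k^{3} + 50340 k^{2} + 72072 k + 42336} ≠ 0.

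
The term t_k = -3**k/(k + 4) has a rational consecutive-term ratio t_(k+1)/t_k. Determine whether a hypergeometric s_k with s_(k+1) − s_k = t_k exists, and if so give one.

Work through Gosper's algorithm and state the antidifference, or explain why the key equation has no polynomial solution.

none (Gosper's algorithm certifies no s_k)

Step 1: r(k) = 3*(k + 4)/(k + 5).
Normal form (A,B,C) = (3*k + 12, k + 5, 1).
Key eq: (3*k + 12)·f(k+1) = (k + 4)·f(k) + (1).
Degrees (1,1,0) ⇒ d ≤ -1.
Negative degree bound (-1): no f exists, t_k not Gosper-summable.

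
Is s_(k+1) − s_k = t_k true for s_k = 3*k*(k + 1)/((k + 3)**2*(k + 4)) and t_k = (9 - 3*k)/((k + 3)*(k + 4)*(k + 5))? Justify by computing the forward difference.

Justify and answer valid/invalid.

Invalid: residual 6*(2*k**2 + 5*k - 9)/(k**5 + 19*k**4 + 143*k**3 + 533*k**2 + 984*k + 720) ≠ 0.

s_(k+1) = 3*(k + 1)*(k + 2)/((k + 4)**2*(k + 5))
s_(k+1) − s_k = 3*(-k**3 + 19*k + 18)/(k**5 + 19*k**4 + 143*k**3 + 533*k**2 + 984*k + 720)
(s_(k+1) − s_k) − t_k = 6*(2*k**2 + 5*k - 9)/(k**5 + 19*k**4 + 143*k**3 + 533*k**2 + 984*k + 720)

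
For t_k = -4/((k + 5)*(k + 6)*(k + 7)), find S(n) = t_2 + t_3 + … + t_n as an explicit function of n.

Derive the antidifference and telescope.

Ratio r(k) = (k + 5)/(k + 8).
A = k + 5, B = k + 8, C = 1.
Set up (k + 5)·f(k+1) − (k + 7)·f(k) − (1) = 0.
Bound: deg f ≤ 2.
A polynomial solution: f(k) = k*(k + 11)/60.
Get s_k = R·t_k = k*(-k - 11)/(15*(k + 5)*(k + 6)) with R(k) = B(k−1)f(k)/C(k) = k*(k + 7)*(k + 11)/60.
Check: Δs_k = -4/(k**3 + 18*k**2 + 107*k + 210). ✓
Σ_(k=2)^n t_k = s_(n+1) − s_(2) = ((-n**2 - 13*n - 12)/(15*(n**2 + 13*n + 42))) − (-13/420), i.e. (-n**2 - 13*n + 14)/(28*(n**2 + 13*n + 42)).

S(n) = (-n**2 - 13*n + 14)/(28*(n**2 + 13*n + 42))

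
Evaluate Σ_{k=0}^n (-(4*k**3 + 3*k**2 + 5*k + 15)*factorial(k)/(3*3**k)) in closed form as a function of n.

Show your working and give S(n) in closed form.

S(n) = -(12*3**n + 4*n**3*factorial(n) + 15*n**2*factorial(n) + 14*n*factorial(n) + 3*factorial(n))/(3*3**n)

r(k) = (4*k**4 + 19*k**3 + 38*k**2 + 50*k + 27)/(3*(4*k**3 + 3*k**2 + 5*k + 15)) after simplifying.
Normal form (A,B,C) = (k/3 + 1/3, 1, k**3 + 3*k**2/4 + 5*k/4 + 15/4).
Solve (k/3 + 1/3)·f(k+1) − (1)·f(k) = k**3 + 3*k**2/4 + 5*k/4 + 15/4.
d = 2 from the (1,0,3) case.
Solve for f: f(k) = 3*(4*k**2 + 3*k - 4)/4 (degree 2 ≤ 2).
R(k) = B(k−1)·f(k)/C(k) = 3*(4*k**2 + 3*k - 4)/(4*k**3 + 3*k**2 + 5*k + 15); s_k = R·t_k = -(4*k**2 + 3*k - 4)*factorial(k)/3**k.
Check: Δs_k = -(4*k**3 + 3*k**2 + 5*k + 15)*factorial(k)/(3*3**k). ✓
Σ_(k=0)^n t_k = s_(n+1) − s_(0) = (-3**(-n - 1)*(4*n**2 + 11*n + 3)*factorial(n + 1)) − (4), i.e. -(12*3**n + 4*n**3*factorial(n) + 15*n**2*factorial(n) + 14*n*factorial(n) + 3*factorial(n))/(3*3**n).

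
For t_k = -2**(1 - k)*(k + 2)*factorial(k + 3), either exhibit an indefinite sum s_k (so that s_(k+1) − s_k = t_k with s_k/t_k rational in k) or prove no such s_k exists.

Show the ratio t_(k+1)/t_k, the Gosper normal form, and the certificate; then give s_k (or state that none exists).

Ratio r(k) = (k + 3)*(k + 4)/(2*(k + 2)).
Take A(k)=k/2 + 2, B(k)=1, C(k)=k + 2.
Set up (k/2 + 2)·f(k+1) − (1)·f(k) − (k + 2) = 0.
d = 0 from the (1,0,1) case.
Match coefficients ⇒ f(k) = 2.
R(k) = B(k−1)·f(k)/C(k) = 2/(k + 2); s_k = R·t_k = -2**(2 - k)*factorial(k + 3).
Δs = -2**(1 - k)*(k + 2)*factorial(k + 3), as required.

s_k = -2**(2 - k)*factorial(k + 3)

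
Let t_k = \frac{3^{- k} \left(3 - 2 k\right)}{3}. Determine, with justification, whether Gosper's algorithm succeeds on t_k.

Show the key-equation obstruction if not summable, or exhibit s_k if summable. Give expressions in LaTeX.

Yes. s_k = 3^{- k} \left(k - 1\right).

The ratio is (2*k - 1)/(3*(2*k - 3)).
Gosper form: A/B · C(k+1)/C(k) with A=1/3, B=1, C=k - 3/2.
Need (1/3)·f(k+1) − (1)·f(k) = k - 3/2.
d = 1 from the (0,0,1) case.
A polynomial solution: f(k) = -3*(k - 1)/2.
Get s_k = R·t_k = (k - 1)/3**k with R(k) = B(k−1)f(k)/C(k) = -3*(k - 1)/(2*k - 3).
Δs = (3 - 2*k)/(3*3**k), as required.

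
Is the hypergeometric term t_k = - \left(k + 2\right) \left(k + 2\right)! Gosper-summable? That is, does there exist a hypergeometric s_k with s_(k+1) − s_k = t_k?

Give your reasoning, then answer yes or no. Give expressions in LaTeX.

t_(k+1)/t_k = (k + 3)**2/(k + 2).
Take A(k)=k + 3, B(k)=1, C(k)=k + 2.
Key eq: (k + 3)·f(k+1) = (1)·f(k) + (k + 2).
Degrees (1,0,1) ⇒ d ≤ 0.
A polynomial solution: f(k) = 1.
Get s_k = R·t_k = -factorial(k + 2) with R(k) = B(k−1)f(k)/C(k) = 1/(k + 2).
Check: Δs_k = -(k + 2)*factorial(k + 2). ✓

Yes. s_k = - \left(k + 2\right)!.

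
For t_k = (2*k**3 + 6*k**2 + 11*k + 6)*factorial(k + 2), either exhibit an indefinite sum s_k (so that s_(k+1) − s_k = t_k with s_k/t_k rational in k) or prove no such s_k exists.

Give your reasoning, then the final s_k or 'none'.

The ratio is (2*k**4 + 18*k**3 + 65*k**2 + 112*k + 75)/(2*k**3 + 6*k**2 + 11*k + 6).
Factor: A=k + 3; B=1; C=k**3 + 3*k**2 + 11*k/2 + 3.
Set up (k + 3)·f(k+1) − (1)·f(k) − (k**3 + 3*k**2 + 11*k/2 + 3) = 0.
deg f ≤ 2 (via 1,0,3).
Coefficient equations give f(k) = (2*k**2 - 2*k + 3)/2.
So s_k = (B(k−1)f/C)·t_k = ((2*k**2 - 2*k + 3)/(2*k**3 + 6*k**2 + 11*k + 6))·t_k = (2*k**2 - 2*k + 3)*factorial(k + 2).
Verify: (2*k**3 + 6*k**2 + 11*k + 6)*factorial(k + 2) matches t_k.

s_k = (2*k**2 - 2*k + 3)*factorial(k + 2)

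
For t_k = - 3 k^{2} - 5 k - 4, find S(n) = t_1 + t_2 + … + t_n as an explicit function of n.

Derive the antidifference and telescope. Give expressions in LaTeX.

S(n) = n \left(- n^{2} - 4 n - 7\right)

t_(k+1)/t_k = (3*k**2 + 11*k + 12)/(3*k**2 + 5*k + 4).
Take A(k)=1, B(k)=1, C(k)=k**2 + 5*k/3 + 4/3.
Need (1)·f(k+1) − (1)·f(k) = k**2 + 5*k/3 + 4/3.
From deg A=0, deg B=0, deg C=2: d=3.
A polynomial solution: f(k) = k*(k**2 + k + 2)/3.
Certificate R = B(k−1)f/C = k*(k**2 + k + 2)/(3*k**2 + 5*k + 4) gives s_k = k*(-k**2 - k - 2).
s_(k+1) − s_k = -3*k**2 - 5*k - 4 = t_k.
Σ_(k=1)^n t_k = s_(n+1) − s_(1) = (-n**3 - 4*n**2 - 7*n - 4) − (-4), i.e. n*(-n**2 - 4*n - 7).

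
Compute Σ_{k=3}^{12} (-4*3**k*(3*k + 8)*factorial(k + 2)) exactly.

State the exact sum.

Σ = -8339421285651443040

r(k) = 3*(k + 3)*(3*k + 11)/(3*k + 8) after simplifying.
A = 3*k + 9, B = 1, C = k + 8/3.
Set up (3*k + 9)·f(k+1) − (1)·f(k) − (k + 8/3) = 0.
From deg A=1, deg B=0, deg C=1: d=0.
Solve for f: f(k) = 1/3 (degree 0 ≤ 0).
Then R = B(k−1)f/C = 1/(3*k + 8), so s_k = R(k)·t_k = -4*3**k*factorial(k + 2).
Check: Δs_k = -4*3**k*(3*k + 8)*factorial(k + 2). ✓
Telescoping: Σ = s_(13) − s_(3) = -8339421285651456000 − (-12960) = -8339421285651443040.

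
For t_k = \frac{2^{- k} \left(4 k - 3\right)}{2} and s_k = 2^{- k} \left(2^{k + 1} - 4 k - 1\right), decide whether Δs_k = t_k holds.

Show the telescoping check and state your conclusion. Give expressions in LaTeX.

valid; difference matches t_k

s_(k+1) = (4*2**k - 4*k - 5)/(2*2**k)
s_(k+1) − s_k = (4*k - 3)/(2*2**k)
(s_(k+1) − s_k) − t_k = 0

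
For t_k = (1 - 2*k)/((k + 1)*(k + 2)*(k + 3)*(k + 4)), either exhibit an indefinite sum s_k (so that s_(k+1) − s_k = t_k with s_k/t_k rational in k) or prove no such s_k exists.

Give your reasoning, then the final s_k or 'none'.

Ratio r(k) = (k + 1)*(2*k + 1)/((k + 5)*(2*k - 1)).
Gosper form: A/B · C(k+1)/C(k) with A=k + 1, B=k + 5, C=k - 1/2.
f must satisfy (k + 1)·f(k+1) − (k + 4)·f(k) = k - 1/2.
deg f ≤ 3 (via 1,1,1).
Match coefficients ⇒ f(k) = -k/2.
Get s_k = R·t_k = k/((k + 1)*(k + 2)*(k + 3)) with R(k) = B(k−1)f(k)/C(k) = -k*(k + 4)/(2*k - 1).
Δs = (-k*(k + 4) + (k + 1)**2)/((k + 1)*(k + 2)*(k + 3)*(k + 4)), as required.

s_k = k/((k + 1)*(k + 2)*(k + 3))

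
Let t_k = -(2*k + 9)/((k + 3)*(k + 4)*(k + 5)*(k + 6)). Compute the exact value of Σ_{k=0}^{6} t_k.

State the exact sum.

Σ = -7/120

r(k) = (k + 3)*(2*k + 11)/((k + 7)*(2*k + 9)) after simplifying.
A = k + 3, B = k + 7, C = k + 9/2.
Need (k + 3)·f(k+1) − (k + 6)·f(k) = k + 9/2.
From deg A=1, deg B=1, deg C=1: d=3.
Solving with deg f ≤ 3: f(k) = k*(k + 4)*(k + 8)/30.
So s_k = (B(k−1)f/C)·t_k = (k*(k + 4)*(k + 6)*(k + 8)/(15*(2*k + 9)))·t_k = k*(-k - 8)/(15*(k**2 + 8*k + 15)).
Check: Δs_k = (-2*k - 9)/(k**4 + 18*k**3 + 119*k**2 + 342*k + 360). ✓
Σ_(k=0)^(6) t_k = s_(7) − s_(0) = -7/120 − (0) = -7/120.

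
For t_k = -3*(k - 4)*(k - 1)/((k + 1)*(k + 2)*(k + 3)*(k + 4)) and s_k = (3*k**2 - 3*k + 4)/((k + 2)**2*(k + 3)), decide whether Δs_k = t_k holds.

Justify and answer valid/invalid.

s_(k+1) = (-3*k + 3*(k + 1)**2 + 1)/((k + 3)**2*(k + 4))
s_(k+1) − s_k = (-3*k**3 + 9*k**2 + 36*k - 32)/(k**5 + 14*k**4 + 77*k**3 + 208*k**2 + 276*k + 144)
(s_(k+1) − s_k) − t_k = 2*(3*k**3 - 13*k + 20)/(k**6 + 15*k**5 + 91*k**4 + 285*k**3 + 484*k**2 + 420*k + 144)

Invalid: residual 2*(3*k**3 - 13*k + 20)/(k**6 + 15*k**5 + 91*k**4 + 285*k**3 + 484*k**2 + 420*k + 144) ≠ 0.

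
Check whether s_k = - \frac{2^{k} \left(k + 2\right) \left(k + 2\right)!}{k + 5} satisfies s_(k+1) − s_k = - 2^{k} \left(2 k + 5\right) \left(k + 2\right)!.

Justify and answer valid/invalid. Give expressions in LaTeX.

Invalid: residual \frac{3 \cdot 2^{k} \left(2 k^{2} + 15 k + 24\right) \left(k + 2\right)!}{\left(k + 5\right) \left(k + 6\right)} ≠ 0.

s_(k+1) = -2**(k + 1)*(k + 3)*factorial(k + 3)/(k + 6)
s_(k+1) − s_k = -2**k*(2*k**3 + 21*k**2 + 70*k + 78)*factorial(k + 2)/((k + 5)*(k + 6))
(s_(k+1) − s_k) − t_k = 3*2**k*(2*k**2 + 15*k + 24)*factorial(k + 2)/((k + 5)*(k + 6))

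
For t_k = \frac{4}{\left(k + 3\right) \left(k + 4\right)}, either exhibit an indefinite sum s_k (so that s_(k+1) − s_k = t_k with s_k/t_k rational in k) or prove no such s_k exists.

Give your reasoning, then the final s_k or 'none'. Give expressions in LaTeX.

s_k = \frac{4 k}{3 \left(k + 3\right)}

Step 1: r(k) = (k + 3)/(k + 5).
Normal form (A,B,C) = (k + 3, k + 5, 1).
Set up (k + 3)·f(k+1) − (k + 4)·f(k) − (1) = 0.
Degrees (1,1,0) ⇒ d ≤ 1.
Coefficient equations give f(k) = k/3.
R(k) = B(k−1)·f(k)/C(k) = k*(k + 4)/3; s_k = R·t_k = 4*k/(3*(k + 3)).
Check: Δs_k = 4/(k**2 + 7*k + 12). ✓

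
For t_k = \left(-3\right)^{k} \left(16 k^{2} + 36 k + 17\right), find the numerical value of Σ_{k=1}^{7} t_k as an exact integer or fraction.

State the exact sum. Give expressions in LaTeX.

The ratio is 3*(-16*k**2 - 68*k - 69)/(16*k**2 + 36*k + 17).
Take A(k)=-3, B(k)=1, C(k)=k**2 + 9*k/4 + 17/16.
Key eq: (-3)·f(k+1) = (1)·f(k) + (k**2 + 9*k/4 + 17/16).
Degrees (0,0,2) ⇒ d ≤ 2.
Solve for f: f(k) = -(k + 1)*(4*k - 1)/16 (degree 2 ≤ 2).
So s_k = (B(k−1)f/C)·t_k = (-(k + 1)*(4*k - 1)/(16*k**2 + 36*k + 17))·t_k = (-3)**k*(-4*k**2 - 3*k + 1).
Verify: (-3)**k*(16*k**2 + 36*k + 17) matches t_k.
Evaluate s at k=8 and k=1: -1830519 and 18; difference -1830537.

Σ = -1830537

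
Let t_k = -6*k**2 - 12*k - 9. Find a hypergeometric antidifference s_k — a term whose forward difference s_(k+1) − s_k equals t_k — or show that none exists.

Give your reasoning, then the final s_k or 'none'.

The ratio is (2*k**2 + 8*k + 9)/(2*k**2 + 4*k + 3).
Factor: A=1; B=1; C=k**2 + 2*k + 3/2.
f must satisfy (1)·f(k+1) − (1)·f(k) = k**2 + 2*k + 3/2.
d = 3 from the (0,0,2) case.
Solving with deg f ≤ 3: f(k) = k*(2*k**2 + 3*k + 4)/6.
Then R = B(k−1)f/C = k*(2*k**2 + 3*k + 4)/(3*(2*k**2 + 4*k + 3)), so s_k = R(k)·t_k = k*(-2*k**2 - 3*k - 4).
Check: Δs_k = -6*k**2 - 12*k - 9. ✓

s_k = k*(-2*k**2 - 3*k - 4)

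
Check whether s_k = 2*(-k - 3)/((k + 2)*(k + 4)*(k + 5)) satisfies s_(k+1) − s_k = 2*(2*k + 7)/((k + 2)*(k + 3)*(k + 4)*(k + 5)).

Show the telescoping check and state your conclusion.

s_(k+1) = 2*(-k - 4)/((k + 3)*(k + 5)*(k + 6))
s_(k+1) − s_k = 2*(2*k**2 + 13*k + 22)/(k**5 + 20*k**4 + 155*k**3 + 580*k**2 + 1044*k + 720)
(s_(k+1) − s_k) − t_k = 4*(-3*k - 10)/(k**5 + 20*k**4 + 155*k**3 + 580*k**2 + 1044*k + 720)

Invalid: residual 4*(-3*k - 10)/(k**5 + 20*k**4 + 155*k**3 + 580*k**2 + 1044*k + 720) ≠ 0.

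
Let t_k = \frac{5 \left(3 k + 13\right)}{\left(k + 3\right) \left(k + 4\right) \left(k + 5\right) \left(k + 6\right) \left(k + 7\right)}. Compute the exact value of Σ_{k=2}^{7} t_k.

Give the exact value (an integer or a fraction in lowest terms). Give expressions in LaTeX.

Σ = 123/8008

The ratio is (k + 3)*(3*k + 16)/((k + 8)*(3*k + 13)).
A = k + 3, B = k + 8, C = k + 13/3.
Set up (k + 3)·f(k+1) − (k + 7)·f(k) − (k + 13/3) = 0.
d = 4 from the (1,1,1) case.
Match coefficients ⇒ f(k) = k*(k + 4)*(k**2 + 14*k + 63)/270.
R(k) = B(k−1)·f(k)/C(k) = k*(k + 4)*(k + 7)*(k**2 + 14*k + 63)/(90*(3*k + 13)); s_k = R·t_k = k*(k**2 + 14*k + 63)/(18*(k**3 + 14*k**2 + 63*k + 90)).
Verify: 5*(3*k + 13)/(k**5 + 25*k**4 + 245*k**3 + 1175*k**2 + 2754*k + 2520) matches t_k.
Σ_(k=2)^(7) t_k = s_(8) − s_(2) = 478/9009 − (19/504) = 123/8008.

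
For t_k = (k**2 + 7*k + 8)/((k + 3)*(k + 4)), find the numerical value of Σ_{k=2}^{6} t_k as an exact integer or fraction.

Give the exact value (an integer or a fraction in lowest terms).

r(k) = (k + 3)*(7*k + (k + 1)**2 + 15)/((k + 5)*(k**2 + 7*k + 8)) after simplifying.
Factor: A=k + 3; B=k + 5; C=k**2 + 7*k + 8.
Need (k + 3)·f(k+1) − (k + 4)·f(k) = k**2 + 7*k + 8.
Degrees (1,1,2) ⇒ d ≤ 2.
Solve for f: f(k) = k*(3*k + 5)/3 (degree 2 ≤ 2).
So s_k = (B(k−1)f/C)·t_k = (k*(k + 4)*(3*k + 5)/(3*(k**2 + 7*k + 8)))·t_k = k*(3*k + 5)/(3*(k + 3)).
Check: Δs_k = (k**2 + 7*k + 8)/(k**2 + 7*k + 12). ✓
Σ_(k=2)^(6) t_k = s_(7) − s_(2) = 91/15 − (22/15) = 23/5.

Σ = 23/5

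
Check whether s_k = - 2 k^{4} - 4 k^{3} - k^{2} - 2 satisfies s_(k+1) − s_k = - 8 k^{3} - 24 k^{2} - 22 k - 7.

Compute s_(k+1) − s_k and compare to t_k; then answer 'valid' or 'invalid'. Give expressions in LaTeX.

s_(k+1) = -2*(k + 1)**4 - 4*(k + 1)**3 - (k + 1)**2 - 2
s_(k+1) − s_k = -8*k**3 - 24*k**2 - 22*k - 7
(s_(k+1) − s_k) − t_k = 0

Valid — Δs_k = t_k.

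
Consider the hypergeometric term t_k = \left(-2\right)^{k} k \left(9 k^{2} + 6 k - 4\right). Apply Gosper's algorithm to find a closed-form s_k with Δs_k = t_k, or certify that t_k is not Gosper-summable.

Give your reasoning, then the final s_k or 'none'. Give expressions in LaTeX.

Compute t_(k+1)/t_k: get 2*(-9*k**3 - 33*k**2 - 35*k - 11)/(k*(9*k**2 + 6*k - 4)).
Gosper form: A/B · C(k+1)/C(k) with A=-2, B=1, C=k**3 + 2*k**2/3 - 4*k/9.
Set up (-2)·f(k+1) − (1)·f(k) − (k**3 + 2*k**2/3 - 4*k/9) = 0.
Bound: deg f ≤ 3.
Solve for f: f(k) = -(3*k**3 - 4*k**2 - 2*k + 2)/9 (degree 3 ≤ 3).
R(k) = B(k−1)·f(k)/C(k) = -(3*k**3 - 4*k**2 - 2*k + 2)/(k*(9*k**2 + 6*k - 4)); s_k = R·t_k = (-2)**k*(-3*k**3 + 4*k**2 + 2*k - 2).
s_(k+1) − s_k = (-2)**k*k*(9*k**2 + 6*k - 4) = t_k.

s_k = \left(-2\right)^{k} \left(- 3 k^{3} + 4 k^{2} + 2 k - 2\right)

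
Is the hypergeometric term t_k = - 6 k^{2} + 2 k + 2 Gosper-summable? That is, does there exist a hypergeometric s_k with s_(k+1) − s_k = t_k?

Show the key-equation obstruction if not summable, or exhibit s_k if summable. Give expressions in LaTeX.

r(k) = (k - 3*(k + 1)**2 + 2)/(-3*k**2 + k + 1) after simplifying.
Factor: A=1; B=1; C=k**2 - k/3 - 1/3.
Set up (1)·f(k+1) − (1)·f(k) − (k**2 - k/3 - 1/3) = 0.
d = 3 from the (0,0,2) case.
Solve for f: f(k) = k**2*(k - 2)/3 (degree 3 ≤ 3).
So s_k = (B(k−1)f/C)·t_k = (k**2*(k - 2)/(3*k**2 - k - 1))·t_k = 2*k**2*(2 - k).
Δs = -6*k**2 + 2*k + 2, as required.

Yes. s_k = 2 k^{2} \left(2 - k\right).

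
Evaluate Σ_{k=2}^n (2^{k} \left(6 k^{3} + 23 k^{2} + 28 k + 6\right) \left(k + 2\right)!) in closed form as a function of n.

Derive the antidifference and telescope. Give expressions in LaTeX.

S(n) = 6 \cdot 2^{n} n^{2} \left(n + 3\right)! + 8 \cdot 2^{n} n \left(n + 3\right)! + 2 \cdot 2^{n} \left(n + 3\right)! - 768

Ratio r(k) = 2*(6*k**4 + 59*k**3 + 215*k**2 + 339*k + 189)/(6*k**3 + 23*k**2 + 28*k + 6).
Gosper form: A/B · C(k+1)/C(k) with A=2*k + 6, B=1, C=k**3 + 23*k**2/6 + 14*k/3 + 1.
Need (2*k + 6)·f(k+1) − (1)·f(k) = k**3 + 23*k**2/6 + 14*k/3 + 1.
Bound: deg f ≤ 2.
A polynomial solution: f(k) = k*(3*k - 2)/6.
Get s_k = R·t_k = 2**k*k*(3*k - 2)*factorial(k + 2) with R(k) = B(k−1)f(k)/C(k) = k*(3*k - 2)/(6*k**3 + 23*k**2 + 28*k + 6).
Verify: 2**k*(6*k**3 + 23*k**2 + 28*k + 6)*factorial(k + 2) matches t_k.
Telescope: S(n) = s_(n+1) − s_(2) = 2**(n + 1)*(n + 1)*(3*n + 1)*factorial(n + 3) − (768) = 6*2**n*n**2*factorial(n + 3) + 8*2**n*n*factorial(n + 3) + 2*2**n*factorial(n + 3) - 768.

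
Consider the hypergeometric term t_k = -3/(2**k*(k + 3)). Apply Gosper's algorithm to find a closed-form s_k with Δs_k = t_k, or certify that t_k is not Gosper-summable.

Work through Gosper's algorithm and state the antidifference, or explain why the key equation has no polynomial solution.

not Gosper-summable; s_k does not exist

r(k) = (k + 3)/(2*(k + 4)) after simplifying.
Take A(k)=k/2 + 3/2, B(k)=k + 4, C(k)=1.
Key eq: (k/2 + 3/2)·f(k+1) = (k + 3)·f(k) + (1).
d = -1 from the (1,1,0) case.
Bound -1 < 0, so the key equation has no polynomial solution.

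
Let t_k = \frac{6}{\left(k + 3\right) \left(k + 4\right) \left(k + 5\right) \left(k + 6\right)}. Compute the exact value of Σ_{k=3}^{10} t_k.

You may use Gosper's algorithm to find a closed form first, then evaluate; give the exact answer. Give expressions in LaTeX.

Σ = 3/560

r(k) = (k + 3)/(k + 7) after simplifying.
Gosper form: A/B · C(k+1)/C(k) with A=k + 3, B=k + 7, C=1.
f must satisfy (k + 3)·f(k+1) − (k + 6)·f(k) = 1.
Bound: deg f ≤ 3.
Solve for f: f(k) = k*(k**2 + 12*k + 47)/180 (degree 3 ≤ 3).
R(k) = B(k−1)·f(k)/C(k) = k*(k + 6)*(k**2 + 12*k + 47)/180; s_k = R·t_k = k*(k**2 + 12*k + 47)/(30*(k + 3)*(k + 4)*(k + 5)).
Verify: 6/(k**4 + 18*k**3 + 119*k**2 + 342*k + 360) matches t_k.
Sum = s_(11) − s_(3); s_(11) = 11/336, s_(3) = 23/840 ⇒ 3/560.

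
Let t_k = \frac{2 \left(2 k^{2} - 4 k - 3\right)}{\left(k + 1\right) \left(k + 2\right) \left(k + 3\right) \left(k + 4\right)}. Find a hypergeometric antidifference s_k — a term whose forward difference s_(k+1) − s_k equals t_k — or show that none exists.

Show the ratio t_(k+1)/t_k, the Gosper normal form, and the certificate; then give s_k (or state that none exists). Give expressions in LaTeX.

Step 1: r(k) = (k + 1)*(4*k - 2*(k + 1)**2 + 7)/((k + 5)*(-2*k**2 + 4*k + 3)).
Normal form (A,B,C) = (k + 1, k + 5, k**2 - 2*k - 3/2).
Need (k + 1)·f(k+1) − (k + 4)·f(k) = k**2 - 2*k - 3/2.
d = 3 from the (1,1,2) case.
Match coefficients ⇒ f(k) = -k*(2*k + 1)/2.
R(k) = B(k−1)·f(k)/C(k) = -k*(k + 4)*(2*k + 1)/(2*k**2 - 4*k - 3); s_k = R·t_k = 2*k*(-2*k - 1)/((k + 1)*(k + 2)*(k + 3)).
Check: Δs_k = 2*(2*k**2 - 4*k - 3)/(k**4 + 10*k**3 + 35*k**2 + 50*k + 24). ✓

s_k = \frac{2 k \left(- 2 k - 1\right)}{\left(k + 1\right) \left(k + 2\right) \left(k + 3\right)}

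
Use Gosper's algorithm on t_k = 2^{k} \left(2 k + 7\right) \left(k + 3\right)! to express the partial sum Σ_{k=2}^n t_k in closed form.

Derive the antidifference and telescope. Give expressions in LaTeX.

r(k) = 2*(k + 4)*(2*k + 9)/(2*k + 7) after simplifying.
Normal form (A,B,C) = (2*k + 8, 1, k + 7/2).
f must satisfy (2*k + 8)·f(k+1) − (1)·f(k) = k + 7/2.
Degrees (1,0,1) ⇒ d ≤ 0.
Solve for f: f(k) = 1/2 (degree 0 ≤ 0).
Certificate R = B(k−1)f/C = 1/(2*k + 7) gives s_k = 2**k*factorial(k + 3).
Δs = 2**k*(2*k + 7)*factorial(k + 3), as required.
Evaluate: s_(n+1) = 2**(n + 1)*factorial(n + 4); subtract s_(2) = 480 ⇒ S(n) = 2*2**n*factorial(n + 4) - 480.

S(n) = 2 \cdot 2^{n} \left(n + 4\right)! - 480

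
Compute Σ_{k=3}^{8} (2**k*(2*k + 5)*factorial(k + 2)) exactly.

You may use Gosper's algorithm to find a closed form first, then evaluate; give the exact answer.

Σ = 20437400640

The ratio is 2*(k + 3)*(2*k + 7)/(2*k + 5).
So A=2*k + 6 and B=1, with C=k + 5/2.
Need (2*k + 6)·f(k+1) − (1)·f(k) = k + 5/2.
From deg A=1, deg B=0, deg C=1: d=0.
Solve for f: f(k) = 1/2 (degree 0 ≤ 0).
R(k) = B(k−1)·f(k)/C(k) = 1/(2*k + 5); s_k = R·t_k = 2**k*factorial(k + 2).
Δs = 2**k*(2*k + 5)*factorial(k + 2), as required.
Telescoping: Σ = s_(9) − s_(3) = 20437401600 − (960) = 20437400640.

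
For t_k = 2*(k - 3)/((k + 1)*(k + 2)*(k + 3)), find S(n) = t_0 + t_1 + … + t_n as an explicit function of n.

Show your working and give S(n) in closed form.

Compute t_(k+1)/t_k: get (k - 2)*(k + 1)/((k - 3)*(k + 4)).
Factor: A=k + 1; B=k + 4; C=k - 3.
Set up (k + 1)·f(k+1) − (k + 3)·f(k) − (k - 3) = 0.
Degrees (1,1,1) ⇒ d ≤ 2.
Solving with deg f ≤ 2: f(k) = -k*(k + 5)/2.
R(k) = B(k−1)·f(k)/C(k) = -k*(k + 3)*(k + 5)/(2*(k - 3)); s_k = R·t_k = k*(-k - 5)/((k + 1)*(k + 2)).
Δs = 2*(k - 3)/(k**3 + 6*k**2 + 11*k + 6), as required.
Σ_(k=0)^n t_k = s_(n+1) − s_(0) = ((-n**2 - 7*n - 6)/(n**2 + 5*n + 6)) − (0), i.e. (-n**2 - 7*n - 6)/(n**2 + 5*n + 6).

S(n) = (-n**2 - 7*n - 6)/(n**2 + 5*n + 6)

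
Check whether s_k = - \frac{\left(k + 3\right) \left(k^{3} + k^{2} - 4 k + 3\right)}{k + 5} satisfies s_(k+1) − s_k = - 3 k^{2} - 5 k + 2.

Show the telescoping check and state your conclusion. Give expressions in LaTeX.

s_(k+1) = (k + 4)*(4*k - (k + 1)**3 - (k + 1)**2 + 1)/(k + 6)
s_(k+1) − s_k = (-3*k**4 - 34*k**3 - 105*k**2 - 74*k + 34)/(k**2 + 11*k + 30)
(s_(k+1) − s_k) − t_k = 2*(2*k**3 + 19*k**2 + 27*k - 13)/(k**2 + 11*k + 30)

Invalid: residual \frac{2 \left(2 k^{3} + 19 k^{2} + 27 k - 13\right)}{k^{2} + 11 k + 30} ≠ 0.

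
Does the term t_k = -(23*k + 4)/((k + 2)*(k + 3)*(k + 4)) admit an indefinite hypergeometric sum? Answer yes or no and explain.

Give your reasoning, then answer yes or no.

Yes. s_k = k*(13 - 25*k)/(6*(k + 2)*(k + 3)).

Step 1: r(k) = (k + 2)*(23*k + 27)/((k + 5)*(23*k + 4)).
Gosper form: A/B · C(k+1)/C(k) with A=k + 2, B=k + 5, C=k + 4/23.
Set up (k + 2)·f(k+1) − (k + 4)·f(k) − (k + 4/23) = 0.
Bound: deg f ≤ 2.
Coefficient equations give f(k) = k*(25*k - 13)/138.
So s_k = (B(k−1)f/C)·t_k = (k*(k + 4)*(25*k - 13)/(6*(23*k + 4)))·t_k = k*(13 - 25*k)/(6*(k + 2)*(k + 3)).
Δs = (-23*k - 4)/(k**3 + 9*k**2 + 26*k + 24), as required.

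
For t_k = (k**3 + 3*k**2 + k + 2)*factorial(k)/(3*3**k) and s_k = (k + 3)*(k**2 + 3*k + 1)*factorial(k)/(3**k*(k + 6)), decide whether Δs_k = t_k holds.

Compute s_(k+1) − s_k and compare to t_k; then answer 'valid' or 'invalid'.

Invalid: residual -(k**4 + 9*k**3 + 16*k**2 - k + 9)*factorial(k)/(3**k*(k + 6)*(k + 7)) ≠ 0.

s_(k+1) = (k + 4)*(k**2 + 5*k + 5)*factorial(k + 1)/(3*3**k*(k + 7))
s_(k+1) − s_k = (k**5 + 13*k**4 + 55*k**3 + 93*k**2 + 71*k + 57)*factorial(k)/(3*3**k*(k + 6)*(k + 7))
(s_(k+1) − s_k) − t_k = -(k**4 + 9*k**3 + 16*k**2 - k + 9)*factorial(k)/(3**k*(k + 6)*(k + 7))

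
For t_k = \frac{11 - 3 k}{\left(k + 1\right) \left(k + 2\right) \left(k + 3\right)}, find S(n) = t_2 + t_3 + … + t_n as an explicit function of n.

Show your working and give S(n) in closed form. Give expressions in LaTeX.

S(n) = \frac{- n^{2} + 13 n - 12}{6 \left(n^{2} + 5 n + 6\right)}

Compute t_(k+1)/t_k: get (k + 1)*(3*k - 8)/((k + 4)*(3*k - 11)).
A = k + 1, B = k + 4, C = k - 11/3.
Set up (k + 1)·f(k+1) − (k + 3)·f(k) − (k - 11/3) = 0.
Bound: deg f ≤ 2.
Solve for f: f(k) = -k*(2*k + 9)/3 (degree 2 ≤ 2).
Then R = B(k−1)f/C = -k*(k + 3)*(2*k + 9)/(3*k - 11), so s_k = R(k)·t_k = k*(2*k + 9)/((k + 1)*(k + 2)).
Check: Δs_k = (11 - 3*k)/(k**3 + 6*k**2 + 11*k + 6). ✓
Telescope: S(n) = s_(n+1) − s_(2) = (2*n**2 + 13*n + 11)/(n**2 + 5*n + 6) − (13/6) = (-n**2 + 13*n - 12)/(6*(n**2 + 5*n + 6)).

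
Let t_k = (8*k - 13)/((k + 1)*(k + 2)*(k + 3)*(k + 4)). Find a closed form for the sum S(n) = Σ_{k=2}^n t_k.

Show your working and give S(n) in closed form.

S(n) = (n**3 + 9*n**2 - 22*n + 12)/(12*(n**3 + 9*n**2 + 26*n + 24))

Compute t_(k+1)/t_k: get (k + 1)*(8*k - 5)/((k + 5)*(8*k - 13)).
Gosper form: A/B · C(k+1)/C(k) with A=k + 1, B=k + 5, C=k - 13/8.
Need (k + 1)·f(k+1) − (k + 4)·f(k) = k - 13/8.
deg f ≤ 3 (via 1,1,1).
Solve for f: f(k) = -k*(k**2 + 6*k + 19)/16 (degree 3 ≤ 3).
So s_k = (B(k−1)f/C)·t_k = (-k*(k + 4)*(k**2 + 6*k + 19)/(2*(8*k - 13)))·t_k = k*(-k**2 - 6*k - 19)/(2*(k + 1)*(k + 2)*(k + 3)).
s_(k+1) − s_k = (8*k - 13)/(k**4 + 10*k**3 + 35*k**2 + 50*k + 24) = t_k.
s_(n+1) = (-n**3 - 9*n**2 - 34*n - 26)/(2*(n**3 + 9*n**2 + 26*n + 24)) and s_(2) = -7/12, so S(n) = (n**3 + 9*n**2 - 22*n + 12)/(12*(n**3 + 9*n**2 + 26*n + 24)).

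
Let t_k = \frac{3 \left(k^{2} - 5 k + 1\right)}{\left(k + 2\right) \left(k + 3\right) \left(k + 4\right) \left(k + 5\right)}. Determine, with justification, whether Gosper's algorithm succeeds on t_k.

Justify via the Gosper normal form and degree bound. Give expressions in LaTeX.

Yes. s_k = \frac{k \left(k^{2} - 15 k + 26\right)}{8 \left(k + 2\right) \left(k + 3\right) \left(k + 4\right)}.

r(k) = (k**3 - k**2 - 9*k - 6)/(k**3 + k**2 - 29*k + 6) after simplifying.
So A=k + 2 and B=k + 6, with C=k**2 - 5*k + 1.
Solve (k + 2)·f(k+1) − (k + 5)·f(k) = k**2 - 5*k + 1.
Bound: deg f ≤ 3.
Solving with deg f ≤ 3: f(k) = k*(k - 13)*(k - 2)/24.
Certificate R = B(k−1)f/C = k*(k - 13)*(k - 2)*(k + 5)/(24*(k**2 - 5*k + 1)) gives s_k = k*(k**2 - 15*k + 26)/(8*(k + 2)*(k + 3)*(k + 4)).
Verify: 3*(k**2 - 5*k + 1)/(k**4 + 14*k**3 + 71*k**2 + 154*k + 120) matches t_k.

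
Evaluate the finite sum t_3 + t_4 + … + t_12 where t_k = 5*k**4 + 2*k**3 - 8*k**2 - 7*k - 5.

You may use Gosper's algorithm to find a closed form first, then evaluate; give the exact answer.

The ratio is (5*k**4 + 22*k**3 + 28*k**2 + 3*k - 13)/(5*k**4 + 2*k**3 - 8*k**2 - 7*k - 5).
Factor: A=1; B=1; C=k**4 + 2*k**3/5 - 8*k**2/5 - 7*k/5 - 1.
f must satisfy (1)·f(k+1) − (1)·f(k) = k**4 + 2*k**3/5 - 8*k**2/5 - 7*k/5 - 1.
d = 5 from the (0,0,4) case.
A polynomial solution: f(k) = k*(k**4 - 2*k**3 - 2*k**2 + k - 3)/5.
So s_k = (B(k−1)f/C)·t_k = (k*(k**4 - 2*k**3 - 2*k**2 + k - 3)/(5*k**4 + 2*k**3 - 8*k**2 - 7*k - 5))·t_k = k*(k**4 - 2*k**3 - 2*k**2 + k - 3).
s_(k+1) − s_k = 5*k**4 + 2*k**3 - 8*k**2 - 7*k - 5 = t_k.
Evaluate s at k=13 and k=3: 309907 and 27; difference 309880.

Σ = 309880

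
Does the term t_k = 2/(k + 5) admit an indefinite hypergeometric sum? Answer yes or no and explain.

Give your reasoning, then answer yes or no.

Step 1: r(k) = (k + 5)/(k + 6).
So A=k + 5 and B=k + 6, with C=1.
Solve (k + 5)·f(k+1) − (k + 5)·f(k) = 1.
deg f ≤ 0 (via 1,1,0).
f = c0 ⇒ A·f(k+1) − B(k−1)·f(k) − C = -1. The system {-1 = 0} is inconsistent; no antidifference.

No; the coefficient equations for f are inconsistent.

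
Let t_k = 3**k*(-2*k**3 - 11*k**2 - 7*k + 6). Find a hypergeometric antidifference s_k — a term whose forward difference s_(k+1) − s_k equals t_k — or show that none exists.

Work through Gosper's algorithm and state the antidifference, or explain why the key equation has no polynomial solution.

r(k) = 3*(2*k**3 + 17*k**2 + 35*k + 14)/(2*k**3 + 11*k**2 + 7*k - 6) after simplifying.
Normal form (A,B,C) = (3, 1, k**3 + 11*k**2/2 + 7*k/2 - 3).
f must satisfy (3)·f(k+1) − (1)·f(k) = k**3 + 11*k**2/2 + 7*k/2 - 3.
From deg A=0, deg B=0, deg C=3: d=3.
Solving with deg f ≤ 3: f(k) = k*(k**2 + k - 4)/2.
Get s_k = R·t_k = 3**k*k*(-k**2 - k + 4) with R(k) = B(k−1)f(k)/C(k) = k*(k**2 + k - 4)/(2*k**3 + 11*k**2 + 7*k - 6).
Check: Δs_k = 3**k*(-2*k**3 - 11*k**2 - 7*k + 6). ✓

s_k = 3**k*k*(-k**2 - k + 4)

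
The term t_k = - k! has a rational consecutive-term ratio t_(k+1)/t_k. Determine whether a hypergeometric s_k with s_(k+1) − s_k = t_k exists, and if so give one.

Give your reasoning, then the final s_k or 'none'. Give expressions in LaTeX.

none — t_k is not Gosper-summable

Compute t_(k+1)/t_k: get k + 1.
A = k + 1, B = 1, C = 1.
Solve (k + 1)·f(k+1) − (1)·f(k) = 1.
d = -1 from the (1,0,0) case.
deg f ≤ -1 is impossible — no certificate.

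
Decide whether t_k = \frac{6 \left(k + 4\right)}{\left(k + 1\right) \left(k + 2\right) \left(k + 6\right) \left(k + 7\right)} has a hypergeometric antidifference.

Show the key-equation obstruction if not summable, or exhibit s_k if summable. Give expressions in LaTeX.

Yes. s_k = \frac{k \left(k + 7\right)}{2 \left(k^{2} + 7 k + 6\right)}.

t_(k+1)/t_k = (k + 1)*(k + 5)*(k + 6)/((k + 3)*(k + 4)*(k + 8)).
Factor: A=k + 1; B=k + 8; C=k**4 + 16*k**3 + 95*k**2 + 248*k + 240.
f must satisfy (k + 1)·f(k+1) − (k + 7)·f(k) = k**4 + 16*k**3 + 95*k**2 + 248*k + 240.
d = 6 from the (1,1,4) case.
Match coefficients ⇒ f(k) = k*(k + 2)*(k + 3)*(k + 4)*(k + 5)*(k + 7)/12.
Then R = B(k−1)f/C = k*(k + 2)*(k + 7)**2/(12*(k + 4)), so s_k = R(k)·t_k = k*(k + 7)/(2*(k**2 + 7*k + 6)).
Verify: 6*(k + 4)/(k**4 + 16*k**3 + 83*k**2 + 152*k + 84) matches t_k.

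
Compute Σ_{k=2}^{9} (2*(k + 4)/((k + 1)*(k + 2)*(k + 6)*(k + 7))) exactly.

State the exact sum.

Ratio r(k) = (k + 1)*(k + 5)*(k + 6)/((k + 3)*(k + 4)*(k + 8)).
A = k + 1, B = k + 8, C = k**4 + 16*k**3 + 95*k**2 + 248*k + 240.
Set up (k + 1)·f(k+1) − (k + 7)·f(k) − (k**4 + 16*k**3 + 95*k**2 + 248*k + 240) = 0.
Degrees (1,1,4) ⇒ d ≤ 6.
Solve for f: f(k) = k*(k + 2)*(k + 3)*(k + 4)*(k + 5)*(k + 7)/12 (degree 6 ≤ 6).
So s_k = (B(k−1)f/C)·t_k = (k*(k + 2)*(k + 7)**2/(12*(k + 4)))·t_k = k*(k + 7)/(6*(k**2 + 7*k + 6)).
Δs = 2*(k + 4)/(k**4 + 16*k**3 + 83*k**2 + 152*k + 84), as required.
Evaluate s at k=10 and k=2: 85/528 and 1/8; difference 19/528.

Σ = 19/528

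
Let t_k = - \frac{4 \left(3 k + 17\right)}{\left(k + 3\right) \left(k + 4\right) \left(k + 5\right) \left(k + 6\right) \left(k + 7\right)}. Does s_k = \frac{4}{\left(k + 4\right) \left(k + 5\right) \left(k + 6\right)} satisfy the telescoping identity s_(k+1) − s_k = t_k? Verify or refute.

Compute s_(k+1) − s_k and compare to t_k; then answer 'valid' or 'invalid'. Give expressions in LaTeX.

Invalid: residual \frac{32}{k^{5} + 25 k^{4} + 245 k^{3} + 1175 k^{2} + 2754 k + 2520} ≠ 0.

s_(k+1) = 4/((k + 5)*(k + 6)*(k + 7))
s_(k+1) − s_k = -12/((k + 4)*(k + 5)*(k + 6)*(k + 7))
(s_(k+1) − s_k) − t_k = 32/((k + 3)*(k + 4)*(k + 5)*(k + 6)*(k + 7))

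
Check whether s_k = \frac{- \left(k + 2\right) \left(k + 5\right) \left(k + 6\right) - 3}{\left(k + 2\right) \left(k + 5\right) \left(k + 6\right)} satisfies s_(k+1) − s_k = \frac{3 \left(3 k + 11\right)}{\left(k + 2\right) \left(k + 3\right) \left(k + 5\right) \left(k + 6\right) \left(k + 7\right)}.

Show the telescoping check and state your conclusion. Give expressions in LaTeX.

valid (s_(k+1) − s_k reduces to t_k)

s_(k+1) = (-(k + 3)*(k + 6)*(k + 7) - 3)/((k + 3)*(k + 6)*(k + 7))
s_(k+1) − s_k = 3*(3*k + 11)/(k**5 + 23*k**4 + 203*k**3 + 853*k**2 + 1692*k + 1260)
(s_(k+1) − s_k) − t_k = 0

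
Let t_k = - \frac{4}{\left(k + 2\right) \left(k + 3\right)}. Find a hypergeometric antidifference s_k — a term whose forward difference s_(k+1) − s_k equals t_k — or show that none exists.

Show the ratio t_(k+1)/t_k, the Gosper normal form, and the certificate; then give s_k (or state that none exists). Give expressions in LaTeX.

s_k = - \frac{2 k}{k + 2}

The ratio is (k + 2)/(k + 4).
Take A(k)=k + 2, B(k)=k + 4, C(k)=1.
f must satisfy (k + 2)·f(k+1) − (k + 3)·f(k) = 1.
Degrees (1,1,0) ⇒ d ≤ 1.
Solve for f: f(k) = k/2 (degree 1 ≤ 1).
R(k) = B(k−1)·f(k)/C(k) = k*(k + 3)/2; s_k = R·t_k = -2*k/(k + 2).
Δs = -4/(k**2 + 5*k + 6), as required.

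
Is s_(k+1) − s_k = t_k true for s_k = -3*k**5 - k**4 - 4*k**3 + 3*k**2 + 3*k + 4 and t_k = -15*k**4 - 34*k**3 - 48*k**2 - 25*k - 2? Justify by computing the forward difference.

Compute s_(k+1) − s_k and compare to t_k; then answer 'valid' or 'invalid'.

valid (s_(k+1) − s_k reduces to t_k)

s_(k+1) = -3*k**5 - 16*k**4 - 38*k**3 - 45*k**2 - 22*k + 2
s_(k+1) − s_k = -15*k**4 - 34*k**3 - 48*k**2 - 25*k - 2
(s_(k+1) − s_k) − t_k = 0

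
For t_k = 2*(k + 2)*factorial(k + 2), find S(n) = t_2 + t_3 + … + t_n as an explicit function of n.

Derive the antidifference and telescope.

S(n) = 2*factorial(n + 3) - 48

t_(k+1)/t_k = (k + 3)**2/(k + 2).
A = k + 3, B = 1, C = k + 2.
Key eq: (k + 3)·f(k+1) = (1)·f(k) + (k + 2).
From deg A=1, deg B=0, deg C=1: d=0.
Match coefficients ⇒ f(k) = 1.
Get s_k = R·t_k = 2*factorial(k + 2) with R(k) = B(k−1)f(k)/C(k) = 1/(k + 2).
s_(k+1) − s_k = 2*(k + 2)*factorial(k + 2) = t_k.
s_(n+1) = 2*factorial(n + 3) and s_(2) = 48, so S(n) = 2*factorial(n + 3) - 48.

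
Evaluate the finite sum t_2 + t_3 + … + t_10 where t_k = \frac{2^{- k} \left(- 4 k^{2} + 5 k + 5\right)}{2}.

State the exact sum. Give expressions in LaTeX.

r(k) = (4*k**2 + 3*k - 6)/(2*(4*k**2 - 5*k - 5)) after simplifying.
A = 1/2, B = 1, C = k**2 - 5*k/4 - 5/4.
Key eq: (1/2)·f(k+1) = (1)·f(k) + (k**2 - 5*k/4 - 5/4).
From deg A=0, deg B=0, deg C=2: d=2.
Coefficient equations give f(k) = -(4*k**2 + 3*k + 2)/2.
R(k) = B(k−1)·f(k)/C(k) = -2*(4*k**2 + 3*k + 2)/(4*k**2 - 5*k - 5); s_k = R·t_k = (4*k**2 + 3*k + 2)/2**k.
Verify: (-4*k**2 + 5*k + 5)/(2*2**k) matches t_k.
Telescoping: Σ = s_(11) − s_(2) = 519/2048 − (6) = -11769/2048.

Σ = -11769/2048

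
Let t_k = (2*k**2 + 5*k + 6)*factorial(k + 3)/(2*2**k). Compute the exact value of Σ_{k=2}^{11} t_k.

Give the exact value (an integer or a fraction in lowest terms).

r(k) = (k + 4)*(5*k + 2*(k + 1)**2 + 11)/(2*(2*k**2 + 5*k + 6)) after simplifying.
So A=k/2 + 2 and B=1, with C=k**2 + 5*k/2 + 3.
Need (k/2 + 2)·f(k+1) − (1)·f(k) = k**2 + 5*k/2 + 3.
d = 1 from the (1,0,2) case.
Match coefficients ⇒ f(k) = 2*k - 1.
So s_k = (B(k−1)f/C)·t_k = (2*(2*k - 1)/(2*k**2 + 5*k + 6))·t_k = (2*k - 1)*factorial(k + 3)/2**k.
s_(k+1) − s_k = (2*k**2 + 5*k + 6)*factorial(k + 3)/(2*2**k) = t_k.
Evaluate s at k=12 and k=2: 14685796125/2 and 90; difference 14685795945/2.

Σ = 14685795945/2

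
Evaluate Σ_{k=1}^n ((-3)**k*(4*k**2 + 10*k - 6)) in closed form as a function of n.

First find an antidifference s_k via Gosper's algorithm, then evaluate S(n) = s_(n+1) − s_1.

S(n) = 3*(-3)**n*n**2 + 9*(-3)**n*n - 3*(-3)**n + 3

t_(k+1)/t_k = 3*(-2*k**2 - 9*k - 4)/(2*k**2 + 5*k - 3).
Take A(k)=-3, B(k)=1, C(k)=k**2 + 5*k/2 - 3/2.
Need (-3)·f(k+1) − (1)·f(k) = k**2 + 5*k/2 - 3/2.
Bound: deg f ≤ 2.
Match coefficients ⇒ f(k) = -(k**2 + k - 3)/4.
Certificate R = B(k−1)f/C = -(k**2 + k - 3)/(2*(k + 3)*(2*k - 1)) gives s_k = (-3)**k*(-k**2 - k + 3).
Verify: (-3)**k*(4*k**2 + 10*k - 6) matches t_k.
Telescope: S(n) = s_(n+1) − s_(1) = (-3)**(n + 1)*(-n**2 - 3*n + 1) − (-3) = 3*(-3)**n*n**2 + 9*(-3)**n*n - 3*(-3)**n + 3.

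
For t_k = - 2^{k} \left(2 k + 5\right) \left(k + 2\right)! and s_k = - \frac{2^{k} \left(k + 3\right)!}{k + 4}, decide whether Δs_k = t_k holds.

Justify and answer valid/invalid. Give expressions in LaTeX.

s_(k+1) = -2**(k + 1)*factorial(k + 4)/(k + 5)
s_(k+1) − s_k = -2**k*(k + 3)*(2*k + 9)*factorial(k + 3)/((k + 4)*(k + 5))
(s_(k+1) − s_k) − t_k = 2**k*(2*k**2 + 13*k + 19)*factorial(k + 2)/((k + 4)*(k + 5))

Invalid: residual \frac{2^{k} \left(2 k^{2} + 13 k + 19\right) \left(k + 2\right)!}{\left(k + 4\right) \left(k + 5\right)} ≠ 0.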